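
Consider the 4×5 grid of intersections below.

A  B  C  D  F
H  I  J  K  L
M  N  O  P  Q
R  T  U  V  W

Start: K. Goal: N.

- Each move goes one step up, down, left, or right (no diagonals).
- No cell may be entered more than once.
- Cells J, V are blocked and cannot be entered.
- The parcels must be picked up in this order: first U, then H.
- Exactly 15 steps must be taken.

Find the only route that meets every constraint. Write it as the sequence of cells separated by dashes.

K - D - F - L - Q - P - O - U - T - R - M - H - A - B - I - N

The waypoints must appear in the order U, H, with no cell reused.
Route from K: up to D, right to F, 2× down (reaching Q), 2× left (reaching O), down to U, 2× left (reaching R), 3× up (reaching A), right to B, 2× down (reaching N) — 15 moves in all.
Check: order respected (U at step 7, H at step 11); 15 moves as required.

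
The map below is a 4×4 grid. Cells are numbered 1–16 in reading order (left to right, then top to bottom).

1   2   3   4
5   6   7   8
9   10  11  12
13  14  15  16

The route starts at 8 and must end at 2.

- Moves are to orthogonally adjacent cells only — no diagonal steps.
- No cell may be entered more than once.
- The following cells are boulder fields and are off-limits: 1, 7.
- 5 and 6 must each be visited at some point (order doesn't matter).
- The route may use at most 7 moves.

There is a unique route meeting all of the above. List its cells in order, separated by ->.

8 -> 12 -> 11 -> 10 -> 9 -> 5 -> 6 -> 2

The budget equals the shortest possible length, so every move has to be on a shortest route through the required cells.
Route from 8: down 1 to 12, left 3 to 9, up 1 to 5, right 1 to 6, up 1 to 2 — 7 moves in all.
Check: all required cells visited; 7 ≤ 7 moves.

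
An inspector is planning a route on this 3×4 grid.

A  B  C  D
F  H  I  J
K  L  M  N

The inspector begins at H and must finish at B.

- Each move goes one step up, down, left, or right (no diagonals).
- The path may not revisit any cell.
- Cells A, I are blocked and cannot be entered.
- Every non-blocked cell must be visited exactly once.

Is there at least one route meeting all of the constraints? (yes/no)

One route that works: H → F → K → L → M → N → J → D → C → B.

yes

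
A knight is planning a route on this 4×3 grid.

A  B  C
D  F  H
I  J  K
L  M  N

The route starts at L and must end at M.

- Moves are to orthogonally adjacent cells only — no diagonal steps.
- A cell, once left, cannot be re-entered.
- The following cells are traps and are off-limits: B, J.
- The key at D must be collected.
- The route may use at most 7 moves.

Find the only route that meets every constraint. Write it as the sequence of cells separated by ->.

L -> I -> D -> F -> H -> K -> N -> M

Any route must reach D and still end at M within 7 moves, so the order of the required stops is forced.
Route from L: up 2 to D, right 2 to H, down 2 to N, left 1 to M — 7 moves in all.
Check: all required cells visited; 7 ≤ 7 moves.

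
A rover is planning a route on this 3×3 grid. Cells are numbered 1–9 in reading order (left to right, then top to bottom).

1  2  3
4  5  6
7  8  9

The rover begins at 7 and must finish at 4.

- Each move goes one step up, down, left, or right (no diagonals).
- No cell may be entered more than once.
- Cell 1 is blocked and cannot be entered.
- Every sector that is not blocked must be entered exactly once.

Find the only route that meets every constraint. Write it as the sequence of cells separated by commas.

7, 8, 9, 6, 3, 2, 5, 4

Need to visit all 8 open cells exactly once, starting at 7 and ending at 4.
Cell 2 has only two open neighbours (5 and 3), so the path must pass straight through it: one of those is the cell it's entered from and the other is where it exits.
Route from 7: 2× right (reaching 9), 2× up (reaching 3), left to 2, down to 5, left to 4 — 7 moves in all.
Check: all 8 open cells covered.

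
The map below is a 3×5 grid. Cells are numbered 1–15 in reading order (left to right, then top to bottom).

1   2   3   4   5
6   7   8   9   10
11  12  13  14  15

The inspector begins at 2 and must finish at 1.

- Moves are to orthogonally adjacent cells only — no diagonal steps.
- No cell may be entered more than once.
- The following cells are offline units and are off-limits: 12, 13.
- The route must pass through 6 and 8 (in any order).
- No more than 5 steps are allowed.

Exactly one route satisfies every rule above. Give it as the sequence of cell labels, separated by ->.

2 -> 3 -> 8 -> 7 -> 6 -> 1

Any route must reach 6 and 8 and still end at 1 within 5 moves, so the order of the required stops is forced.
Route from 2: right 1 to 3, down 1 to 8, left 2 to 6, up 1 to 1 — 5 moves in all.
Check: all required cells visited; 5 ≤ 5 moves.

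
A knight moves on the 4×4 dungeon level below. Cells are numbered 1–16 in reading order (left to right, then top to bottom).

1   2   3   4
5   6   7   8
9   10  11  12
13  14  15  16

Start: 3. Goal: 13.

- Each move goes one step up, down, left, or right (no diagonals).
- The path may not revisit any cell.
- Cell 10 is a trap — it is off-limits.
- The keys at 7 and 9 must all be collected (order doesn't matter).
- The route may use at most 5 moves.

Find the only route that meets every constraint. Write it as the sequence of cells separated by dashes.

The budget equals the shortest possible length, so every move has to be on a shortest route through the required cells.
Route from 3: down 1 to 7, left 2 to 5, down 2 to 13 — 5 moves in all.
Check: all required cells visited; 5 ≤ 5 moves.

3 - 7 - 6 - 5 - 9 - 13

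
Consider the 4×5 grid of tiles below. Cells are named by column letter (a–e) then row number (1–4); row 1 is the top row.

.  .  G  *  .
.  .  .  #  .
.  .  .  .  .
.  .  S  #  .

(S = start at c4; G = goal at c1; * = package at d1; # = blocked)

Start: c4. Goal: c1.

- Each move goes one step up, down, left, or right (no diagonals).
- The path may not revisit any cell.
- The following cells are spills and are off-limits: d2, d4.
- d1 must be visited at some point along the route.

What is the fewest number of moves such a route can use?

Any route passes through d1 somewhere between c4 and c1. Summing Manhattan distances along the two legs (c4 → d1 → c1) gives a lower bound of 4 + 1 = 5 moves.
The shortest route satisfying every rule uses 7 moves: c4 → c3 → d3 → e3 → e2 → e1 → d1 → c1.
The no-revisit rule (legs can't share cells) pushes the minimum above the 5-move bound; an exhaustive check rules out every length from 5 to 6, leaving 7 as the minimum.

7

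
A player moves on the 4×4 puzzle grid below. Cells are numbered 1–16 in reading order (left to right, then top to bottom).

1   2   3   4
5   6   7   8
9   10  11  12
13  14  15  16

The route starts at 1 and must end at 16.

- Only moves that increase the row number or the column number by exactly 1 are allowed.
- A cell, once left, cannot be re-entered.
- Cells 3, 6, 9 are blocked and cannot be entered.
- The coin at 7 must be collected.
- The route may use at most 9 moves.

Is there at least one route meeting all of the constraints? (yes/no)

no

Every right/down route from 1 to 7 runs into a blocked cell, so that leg cannot be completed.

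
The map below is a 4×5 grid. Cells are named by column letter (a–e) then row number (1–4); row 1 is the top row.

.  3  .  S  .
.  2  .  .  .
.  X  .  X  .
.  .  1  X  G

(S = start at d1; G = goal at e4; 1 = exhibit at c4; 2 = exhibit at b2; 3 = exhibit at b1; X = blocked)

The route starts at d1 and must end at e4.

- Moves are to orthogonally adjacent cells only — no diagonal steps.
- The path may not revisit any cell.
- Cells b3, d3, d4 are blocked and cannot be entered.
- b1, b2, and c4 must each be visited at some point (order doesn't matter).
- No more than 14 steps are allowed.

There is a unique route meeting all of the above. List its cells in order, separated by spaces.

d1 c1 b1 b2 a2 a3 a4 b4 c4 c3 c2 d2 e2 e3 e4

The 14-move cap with required stops at b1, b2, c4 leaves no slack for detours.
Route from d1: 2× left (reaching b1), down to b2, left to a2, 2× down (reaching a4), 2× right (reaching c4), 2× up (reaching c2), 2× right (reaching e2), 2× down (reaching e4) — 14 moves in all.
Check: all required cells visited; 14 ≤ 14 moves.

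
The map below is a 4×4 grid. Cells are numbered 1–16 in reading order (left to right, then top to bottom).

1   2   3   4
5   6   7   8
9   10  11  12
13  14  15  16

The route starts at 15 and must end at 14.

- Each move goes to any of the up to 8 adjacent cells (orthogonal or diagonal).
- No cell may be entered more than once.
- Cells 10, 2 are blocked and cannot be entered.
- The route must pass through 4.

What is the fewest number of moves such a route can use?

6

Any route passes through 4 somewhere between 15 and 14. Summing Chebyshev distances along the two legs (15 → 4 → 14) gives a lower bound of 3 + 3 = 6 moves.
A route of 6 moves achieves this: 15 → 12 → 7 → 4 → 8 → 11 → 14.
Since 6 matches the lower bound, it is optimal.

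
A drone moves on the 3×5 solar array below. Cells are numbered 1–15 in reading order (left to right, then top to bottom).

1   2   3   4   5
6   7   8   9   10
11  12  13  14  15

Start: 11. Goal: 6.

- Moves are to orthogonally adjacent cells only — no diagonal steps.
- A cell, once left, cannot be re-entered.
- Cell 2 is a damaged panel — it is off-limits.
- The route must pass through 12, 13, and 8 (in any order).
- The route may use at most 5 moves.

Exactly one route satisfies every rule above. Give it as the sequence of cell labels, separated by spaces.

The 5-move cap with required stops at 12, 13, 8 leaves no slack for detours.
Route from 11: right 2 to 13, up 1 to 8, left 2 to 6 — 5 moves in all.
Check: all required cells visited; 5 ≤ 5 moves.

11 12 13 8 7 6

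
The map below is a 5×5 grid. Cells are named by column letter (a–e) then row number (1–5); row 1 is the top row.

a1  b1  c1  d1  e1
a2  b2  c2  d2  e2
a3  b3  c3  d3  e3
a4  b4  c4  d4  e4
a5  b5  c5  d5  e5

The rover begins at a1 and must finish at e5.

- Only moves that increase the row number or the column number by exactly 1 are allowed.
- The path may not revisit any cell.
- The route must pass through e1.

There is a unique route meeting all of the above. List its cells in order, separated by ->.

Moves only go right or down, so the column and row indices never decrease.
Route from a1: right 4 to e1, down 4 to e5 — 8 moves in all.
Check: all required cells visited.

a1 -> b1 -> c1 -> d1 -> e1 -> e2 -> e3 -> e4 -> e5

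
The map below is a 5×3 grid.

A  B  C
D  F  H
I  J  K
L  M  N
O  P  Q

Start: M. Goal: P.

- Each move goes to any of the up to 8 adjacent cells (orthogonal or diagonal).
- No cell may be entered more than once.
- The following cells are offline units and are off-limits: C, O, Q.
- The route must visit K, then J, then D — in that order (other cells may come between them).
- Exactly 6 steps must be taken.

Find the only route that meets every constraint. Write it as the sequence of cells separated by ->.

The waypoints must appear in the order K, J, D, with no cell reused.
Route from M: up-right 1 to K, left 1 to J, up-left 1 to D, down 2 to L, down-right 1 to P — 6 moves in all.
Check: order respected (K at step 1, J at step 2, D at step 3); 6 moves as required.

M -> K -> J -> D -> I -> L -> P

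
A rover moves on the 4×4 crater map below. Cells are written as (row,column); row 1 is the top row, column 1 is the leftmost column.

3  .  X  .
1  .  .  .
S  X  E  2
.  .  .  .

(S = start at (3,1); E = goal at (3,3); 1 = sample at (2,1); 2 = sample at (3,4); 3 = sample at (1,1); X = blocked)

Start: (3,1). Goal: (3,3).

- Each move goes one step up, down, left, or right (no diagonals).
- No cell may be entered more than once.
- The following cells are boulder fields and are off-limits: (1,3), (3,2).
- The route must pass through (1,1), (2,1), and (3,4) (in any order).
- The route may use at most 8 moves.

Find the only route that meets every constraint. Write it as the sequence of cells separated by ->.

The 8-move cap with required stops at (1,1), (2,1), (3,4) leaves no slack for detours.
Route from (3,1): up 2 to (1,1), right 1 to (1,2), down 1 to (2,2), right 2 to (2,4), down 1 to (3,4), left 1 to (3,3) — 8 moves in all.
Check: all required cells visited; 8 ≤ 8 moves.

(3,1) -> (2,1) -> (1,1) -> (1,2) -> (2,2) -> (2,3) -> (2,4) -> (3,4) -> (3,3)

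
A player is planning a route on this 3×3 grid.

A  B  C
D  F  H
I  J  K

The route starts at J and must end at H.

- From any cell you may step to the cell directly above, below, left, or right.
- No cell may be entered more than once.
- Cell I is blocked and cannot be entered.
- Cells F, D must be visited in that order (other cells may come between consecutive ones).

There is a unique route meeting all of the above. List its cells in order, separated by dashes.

The waypoints must appear in the order F, D, with no cell reused.
Route from J: up to F, left to D, up to A, 2× right (reaching C), down to H — 6 moves in all.
Check: order respected (F at step 1, D at step 2).

J - F - D - A - B - C - H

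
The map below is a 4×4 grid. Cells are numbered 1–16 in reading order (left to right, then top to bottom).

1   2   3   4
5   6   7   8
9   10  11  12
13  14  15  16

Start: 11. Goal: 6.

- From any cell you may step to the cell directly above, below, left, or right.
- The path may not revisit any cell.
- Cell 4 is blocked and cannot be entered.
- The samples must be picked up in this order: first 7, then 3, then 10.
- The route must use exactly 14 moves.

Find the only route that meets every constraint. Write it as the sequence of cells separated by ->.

The waypoints must appear in the order 7, 3, 10, with no cell reused.
Route from 11: down 1 to 15, right 1 to 16, up 2 to 8, left 1 to 7, up 1 to 3, left 2 to 1, down 3 to 13, right 1 to 14, up 2 to 6 — 14 moves in all.
Check: order respected (7 at step 5, 3 at step 6, 10 at step 13); 14 moves as required.

11 -> 15 -> 16 -> 12 -> 8 -> 7 -> 3 -> 2 -> 1 -> 5 -> 9 -> 13 -> 14 -> 10 -> 6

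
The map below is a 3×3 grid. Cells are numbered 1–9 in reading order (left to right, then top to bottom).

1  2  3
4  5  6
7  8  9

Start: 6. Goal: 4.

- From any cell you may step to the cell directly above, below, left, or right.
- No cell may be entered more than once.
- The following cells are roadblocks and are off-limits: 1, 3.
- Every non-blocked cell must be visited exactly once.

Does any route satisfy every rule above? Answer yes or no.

Cell 2 has only one open neighbour but is neither the start nor the goal, so a Hamiltonian route would have to both enter and leave it through the same neighbour — impossible without revisiting.

no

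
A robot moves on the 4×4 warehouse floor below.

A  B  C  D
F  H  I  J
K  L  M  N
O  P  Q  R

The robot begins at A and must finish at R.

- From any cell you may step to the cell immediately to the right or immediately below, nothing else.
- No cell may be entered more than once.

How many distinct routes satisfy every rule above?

20

A right/down-only route from A to R makes exactly 3 down-moves and 3 right-moves in some order.
With no other constraints that would be C(6,3) = 20 routes.
That gives 20 routes.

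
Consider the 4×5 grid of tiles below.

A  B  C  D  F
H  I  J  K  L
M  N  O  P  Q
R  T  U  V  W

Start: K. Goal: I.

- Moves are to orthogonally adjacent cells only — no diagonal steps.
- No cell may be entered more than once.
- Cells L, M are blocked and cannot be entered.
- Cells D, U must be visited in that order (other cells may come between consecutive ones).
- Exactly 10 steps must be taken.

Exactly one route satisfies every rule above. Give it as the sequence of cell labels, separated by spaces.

The waypoints must appear in the order D, U, with no cell reused.
Route from K: up 1 to D, left 1 to C, down 2 to O, right 1 to P, down 1 to V, left 2 to T, up 2 to I — 10 moves in all.
Check: order respected (D at step 1, U at step 7); 10 moves as required.

K D C J O P V U T N I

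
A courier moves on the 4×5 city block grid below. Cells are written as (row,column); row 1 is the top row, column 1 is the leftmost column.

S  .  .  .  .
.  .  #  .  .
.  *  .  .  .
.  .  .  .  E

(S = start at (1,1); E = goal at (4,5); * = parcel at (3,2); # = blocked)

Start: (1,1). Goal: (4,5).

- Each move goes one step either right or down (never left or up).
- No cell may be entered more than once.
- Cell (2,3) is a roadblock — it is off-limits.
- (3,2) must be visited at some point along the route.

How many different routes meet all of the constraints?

12

A right/down-only route from (1,1) to (4,5) makes exactly 3 down-moves and 4 right-moves in some order.
With no other constraints that would be C(7,3) = 35 routes.
Split at (3,2) and multiply the segment counts (each segment already excludes blocked cells): (1,1)→(3,2): 3; (3,2)→(4,5): 4; product = 12.
That gives 12 routes.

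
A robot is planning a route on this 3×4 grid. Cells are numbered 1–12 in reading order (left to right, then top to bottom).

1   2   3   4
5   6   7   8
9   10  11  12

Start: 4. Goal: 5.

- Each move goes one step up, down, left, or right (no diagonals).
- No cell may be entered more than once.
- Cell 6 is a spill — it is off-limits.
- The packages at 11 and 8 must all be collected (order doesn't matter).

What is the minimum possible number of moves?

6

Any route passes through 11 and 8 in some order between 4 and 5. Summing Manhattan distances along each leg and taking the cheapest ordering (4 → 8 → 11 → 5) gives a lower bound of 1 + 2 + 3 = 6 moves.
A route of 6 moves achieves this: 4 → 8 → 12 → 11 → 10 → 9 → 5.
Since 6 matches the lower bound, it is optimal.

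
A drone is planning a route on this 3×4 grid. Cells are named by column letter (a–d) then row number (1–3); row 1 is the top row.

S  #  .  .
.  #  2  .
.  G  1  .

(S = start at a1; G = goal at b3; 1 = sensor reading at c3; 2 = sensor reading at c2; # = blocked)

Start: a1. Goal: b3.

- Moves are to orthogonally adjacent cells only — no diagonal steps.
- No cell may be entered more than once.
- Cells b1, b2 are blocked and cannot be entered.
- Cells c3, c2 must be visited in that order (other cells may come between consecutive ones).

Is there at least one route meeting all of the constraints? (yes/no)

no

Every way from a1 to c3 runs through b3 — but b3 is where the route must end, so it would be entered once on the way to c3 and again at the finish.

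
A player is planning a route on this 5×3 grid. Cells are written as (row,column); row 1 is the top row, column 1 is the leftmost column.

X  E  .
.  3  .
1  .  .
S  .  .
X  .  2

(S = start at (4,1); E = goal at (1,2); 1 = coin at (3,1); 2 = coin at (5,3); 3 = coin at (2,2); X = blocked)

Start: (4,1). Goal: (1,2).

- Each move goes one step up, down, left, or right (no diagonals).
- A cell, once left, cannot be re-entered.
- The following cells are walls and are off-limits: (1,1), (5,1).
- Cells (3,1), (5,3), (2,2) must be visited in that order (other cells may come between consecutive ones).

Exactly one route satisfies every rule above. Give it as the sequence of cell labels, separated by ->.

The waypoints must appear in the order (3,1), (5,3), (2,2), with no cell reused.
Route from (4,1): up 1 to (3,1), right 1 to (3,2), down 2 to (5,2), right 1 to (5,3), up 3 to (2,3), left 1 to (2,2), up 1 to (1,2) — 10 moves in all.
Check: order respected (1 at step 1, 2 at step 5, 3 at step 9).

(4,1) -> (3,1) -> (3,2) -> (4,2) -> (5,2) -> (5,3) -> (4,3) -> (3,3) -> (2,3) -> (2,2) -> (1,2)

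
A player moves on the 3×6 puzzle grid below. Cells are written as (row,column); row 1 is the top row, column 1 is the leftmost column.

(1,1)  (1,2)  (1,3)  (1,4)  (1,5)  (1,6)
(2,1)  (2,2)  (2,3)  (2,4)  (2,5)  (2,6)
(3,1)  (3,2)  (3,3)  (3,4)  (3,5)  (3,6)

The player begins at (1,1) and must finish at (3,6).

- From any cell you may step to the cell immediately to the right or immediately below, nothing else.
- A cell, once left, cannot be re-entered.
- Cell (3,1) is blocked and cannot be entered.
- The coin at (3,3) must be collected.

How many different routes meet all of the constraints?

A right/down-only route from (1,1) to (3,6) makes exactly 2 down-moves and 5 right-moves in some order.
With no other constraints that would be C(7,2) = 21 routes.
Split at (3,3) and multiply the segment counts (each segment already excludes blocked cells): (1,1)→(3,3): 5; (3,3)→(3,6): 1; product = 5.
That gives 5 routes.

5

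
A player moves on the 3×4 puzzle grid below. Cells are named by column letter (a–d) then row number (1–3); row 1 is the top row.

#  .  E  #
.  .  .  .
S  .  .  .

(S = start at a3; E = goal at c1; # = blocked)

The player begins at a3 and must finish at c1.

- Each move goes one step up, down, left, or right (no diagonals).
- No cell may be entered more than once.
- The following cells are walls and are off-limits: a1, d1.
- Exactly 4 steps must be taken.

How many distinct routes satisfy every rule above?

Need simple routes of exactly 4 moves from a3 to c1 (Manhattan distance 4, so 0 moves are spent on a detour and 0 undoing it).
Enumerating: a3 a2 b2 b1 c1 | a3 a2 b2 c2 c1 | a3 b3 b2 b1 c1 | a3 b3 b2 c2 c1 | a3 b3 c3 c2 c1.
That gives 5 routes.

5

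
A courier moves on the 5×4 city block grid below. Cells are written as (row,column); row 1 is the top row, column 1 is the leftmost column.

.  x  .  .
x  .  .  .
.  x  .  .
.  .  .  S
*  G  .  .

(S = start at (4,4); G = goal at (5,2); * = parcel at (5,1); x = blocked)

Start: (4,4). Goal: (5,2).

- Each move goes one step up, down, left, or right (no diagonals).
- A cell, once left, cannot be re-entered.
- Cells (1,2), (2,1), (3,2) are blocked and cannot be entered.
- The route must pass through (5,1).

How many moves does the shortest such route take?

Any route passes through (5,1) somewhere between (4,4) and (5,2). Summing Manhattan distances along the two legs ((4,4) → (5,1) → (5,2)) gives a lower bound of 4 + 1 = 5 moves.
A route of 5 moves achieves this: (4,4) → (4,3) → (4,2) → (4,1) → (5,1) → (5,2).
Since 5 matches the lower bound, it is optimal.

5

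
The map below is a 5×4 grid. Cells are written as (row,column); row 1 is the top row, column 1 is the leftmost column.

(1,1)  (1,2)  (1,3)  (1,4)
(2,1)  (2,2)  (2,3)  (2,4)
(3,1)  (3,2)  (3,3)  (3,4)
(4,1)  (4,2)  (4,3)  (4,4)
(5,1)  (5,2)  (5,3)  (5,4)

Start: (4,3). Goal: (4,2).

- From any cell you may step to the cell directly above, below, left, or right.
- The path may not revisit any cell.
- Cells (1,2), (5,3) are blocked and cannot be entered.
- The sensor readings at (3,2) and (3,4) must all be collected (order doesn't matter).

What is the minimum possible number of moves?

5

Any route passes through (3,2) and (3,4) in some order between (4,3) and (4,2). Summing Manhattan distances along each leg and taking the cheapest ordering ((4,3) → (3,4) → (3,2) → (4,2)) gives a lower bound of 2 + 2 + 1 = 5 moves.
A route of 5 moves achieves this: (4,3) → (4,4) → (3,4) → (3,3) → (3,2) → (4,2).
Since 5 matches the lower bound, it is optimal.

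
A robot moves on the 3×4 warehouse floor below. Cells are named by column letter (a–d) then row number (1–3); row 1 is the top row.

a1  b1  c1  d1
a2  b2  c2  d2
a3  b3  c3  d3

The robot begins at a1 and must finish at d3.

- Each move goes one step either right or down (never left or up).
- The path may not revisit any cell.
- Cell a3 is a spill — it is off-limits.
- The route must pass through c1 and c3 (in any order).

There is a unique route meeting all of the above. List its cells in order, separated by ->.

Moves only go right or down, so the column and row indices never decrease.
Route from a1: right 2 to c1, down 2 to c3, right 1 to d3 — 5 moves in all.
Check: all required cells visited.

a1 -> b1 -> c1 -> c2 -> c3 -> d3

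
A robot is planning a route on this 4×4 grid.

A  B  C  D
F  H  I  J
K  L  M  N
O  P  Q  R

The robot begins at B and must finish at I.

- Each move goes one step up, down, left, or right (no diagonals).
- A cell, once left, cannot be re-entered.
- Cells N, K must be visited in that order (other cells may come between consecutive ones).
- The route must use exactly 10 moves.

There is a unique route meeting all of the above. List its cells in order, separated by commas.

B, C, D, J, N, M, L, K, F, H, I

The waypoints must appear in the order N, K, with no cell reused.
Route from B: 2× right (reaching D), 2× down (reaching N), 3× left (reaching K), up to F, 2× right (reaching I) — 10 moves in all.
Check: order respected (N at step 4, K at step 7); 10 moves as required.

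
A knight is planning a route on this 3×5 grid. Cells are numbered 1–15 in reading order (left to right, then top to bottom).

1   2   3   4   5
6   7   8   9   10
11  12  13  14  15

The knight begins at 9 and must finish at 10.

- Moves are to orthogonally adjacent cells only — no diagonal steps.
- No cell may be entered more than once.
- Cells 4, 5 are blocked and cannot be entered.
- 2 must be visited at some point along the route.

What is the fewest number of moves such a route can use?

9

Any route passes through 2 somewhere between 9 and 10. Summing Manhattan distances along the two legs (9 → 2 → 10) gives a lower bound of 3 + 4 = 7 moves.
The shortest route satisfying every rule uses 9 moves: 9 → 8 → 3 → 2 → 7 → 12 → 13 → 14 → 15 → 10.
The no-revisit rule (legs can't share cells) pushes the minimum above the 7-move bound; an exhaustive check rules out every length from 7 to 8, leaving 9 as the minimum.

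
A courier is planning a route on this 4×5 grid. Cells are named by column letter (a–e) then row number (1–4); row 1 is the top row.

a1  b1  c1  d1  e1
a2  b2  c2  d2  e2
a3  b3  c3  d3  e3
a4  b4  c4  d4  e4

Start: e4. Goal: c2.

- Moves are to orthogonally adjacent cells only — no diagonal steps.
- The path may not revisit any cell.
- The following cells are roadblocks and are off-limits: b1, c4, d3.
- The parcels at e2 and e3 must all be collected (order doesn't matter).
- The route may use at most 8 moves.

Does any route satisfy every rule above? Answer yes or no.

One route that works: e4 → e3 → e2 → d2 → c2.

yes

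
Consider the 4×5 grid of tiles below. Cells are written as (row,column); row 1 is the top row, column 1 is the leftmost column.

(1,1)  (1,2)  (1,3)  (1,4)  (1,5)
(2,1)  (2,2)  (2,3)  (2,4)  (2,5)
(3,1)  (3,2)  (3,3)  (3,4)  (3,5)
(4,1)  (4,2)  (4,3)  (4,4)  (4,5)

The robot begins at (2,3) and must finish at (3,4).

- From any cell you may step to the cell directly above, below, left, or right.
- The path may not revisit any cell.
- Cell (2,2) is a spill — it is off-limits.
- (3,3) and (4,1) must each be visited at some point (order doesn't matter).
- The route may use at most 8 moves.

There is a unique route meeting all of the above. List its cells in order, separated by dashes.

(2,3) - (3,3) - (3,2) - (3,1) - (4,1) - (4,2) - (4,3) - (4,4) - (3,4)

The budget equals the shortest possible length, so every move has to be on a shortest route through the required cells.
Route from (2,3): down to (3,3), 2× left (reaching (3,1)), down to (4,1), 3× right (reaching (4,4)), up to (3,4) — 8 moves in all.
Check: all required cells visited; 8 ≤ 8 moves.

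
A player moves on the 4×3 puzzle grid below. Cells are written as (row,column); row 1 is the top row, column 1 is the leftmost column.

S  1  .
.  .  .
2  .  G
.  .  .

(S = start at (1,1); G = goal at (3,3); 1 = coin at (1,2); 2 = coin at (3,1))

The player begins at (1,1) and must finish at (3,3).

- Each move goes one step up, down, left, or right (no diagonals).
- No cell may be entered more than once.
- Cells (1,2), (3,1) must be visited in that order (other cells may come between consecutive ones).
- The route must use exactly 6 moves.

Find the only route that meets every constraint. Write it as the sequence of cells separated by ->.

(1,1) -> (1,2) -> (2,2) -> (2,1) -> (3,1) -> (3,2) -> (3,3)

The waypoints must appear in the order (1,2), (3,1), with no cell reused.
Route from (1,1): right to (1,2), down to (2,2), left to (2,1), down to (3,1), 2× right (reaching (3,3)) — 6 moves in all.
Check: order respected (1 at step 1, 2 at step 4); 6 moves as required.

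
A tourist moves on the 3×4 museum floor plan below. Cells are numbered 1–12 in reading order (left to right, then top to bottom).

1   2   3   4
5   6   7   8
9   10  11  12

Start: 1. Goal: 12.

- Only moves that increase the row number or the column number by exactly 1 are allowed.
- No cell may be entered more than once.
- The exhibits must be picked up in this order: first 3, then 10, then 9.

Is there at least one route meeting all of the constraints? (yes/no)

10 lies to the left of 3, so going from 3 to 10 would need a leftward move — but moves only go right/down, so 3 cannot be visited before 10.

no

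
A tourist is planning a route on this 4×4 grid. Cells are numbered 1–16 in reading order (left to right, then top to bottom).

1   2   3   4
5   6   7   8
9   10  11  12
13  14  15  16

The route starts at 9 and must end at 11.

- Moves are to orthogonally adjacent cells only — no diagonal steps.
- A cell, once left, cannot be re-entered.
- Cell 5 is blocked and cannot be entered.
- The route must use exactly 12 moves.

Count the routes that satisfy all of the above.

8

Need simple routes of exactly 12 moves from 9 to 11 (Manhattan distance 2, so 5 moves are spent on a detour and 5 undoing it).
Enumerating: 9 13 14 10 6 2 3 7 8 12 16 15 11 | 9 13 14 10 6 2 3 4 8 12 16 15 11 | 9 13 14 10 6 7 3 4 8 12 16 15 11 | 9 13 14 15 16 12 8 4 3 7 6 10 11 | 9 13 14 15 16 12 8 4 3 2 6 10 11 | 9 13 14 15 16 12 8 4 3 2 6 7 11 | 9 13 14 15 16 12 8 7 3 2 6 10 11 | 9 10 14 15 16 12 8 4 3 2 6 7 11.
That gives 8 routes.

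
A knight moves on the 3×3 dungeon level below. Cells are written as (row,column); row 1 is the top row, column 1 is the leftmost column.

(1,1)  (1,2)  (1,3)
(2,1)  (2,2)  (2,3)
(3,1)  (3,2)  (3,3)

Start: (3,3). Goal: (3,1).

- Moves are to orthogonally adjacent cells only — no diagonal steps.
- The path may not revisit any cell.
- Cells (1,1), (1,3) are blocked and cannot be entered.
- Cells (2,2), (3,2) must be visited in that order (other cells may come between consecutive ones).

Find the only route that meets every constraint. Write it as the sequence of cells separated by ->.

(3,3) -> (2,3) -> (2,2) -> (3,2) -> (3,1)

The waypoints must appear in the order (2,2), (3,2), with no cell reused.
Route from (3,3): up to (2,3), left to (2,2), down to (3,2), left to (3,1) — 4 moves in all.
Check: order respected ((2,2) at step 2, (3,2) at step 3).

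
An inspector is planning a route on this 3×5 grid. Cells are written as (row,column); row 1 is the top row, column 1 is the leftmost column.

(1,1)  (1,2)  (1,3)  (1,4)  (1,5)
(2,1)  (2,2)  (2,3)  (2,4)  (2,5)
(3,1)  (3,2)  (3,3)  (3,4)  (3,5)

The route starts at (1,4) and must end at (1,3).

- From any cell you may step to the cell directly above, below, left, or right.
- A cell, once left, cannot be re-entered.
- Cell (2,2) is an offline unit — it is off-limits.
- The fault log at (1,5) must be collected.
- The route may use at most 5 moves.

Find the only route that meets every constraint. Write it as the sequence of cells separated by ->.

The budget equals the shortest possible length, so every move has to be on a shortest route through the required cells.
Route from (1,4): right to (1,5), down to (2,5), 2× left (reaching (2,3)), up to (1,3) — 5 moves in all.
Check: all required cells visited; 5 ≤ 5 moves.

(1,4) -> (1,5) -> (2,5) -> (2,4) -> (2,3) -> (1,3)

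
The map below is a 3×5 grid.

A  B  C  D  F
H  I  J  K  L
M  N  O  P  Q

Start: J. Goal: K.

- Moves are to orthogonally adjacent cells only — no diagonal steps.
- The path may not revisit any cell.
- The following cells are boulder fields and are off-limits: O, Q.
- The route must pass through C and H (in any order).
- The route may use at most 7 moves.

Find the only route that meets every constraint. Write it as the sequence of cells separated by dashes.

The budget equals the shortest possible length, so every move has to be on a shortest route through the required cells.
Route from J: left 2 to H, up 1 to A, right 3 to D, down 1 to K — 7 moves in all.
Check: all required cells visited; 7 ≤ 7 moves.

J - I - H - A - B - C - D - K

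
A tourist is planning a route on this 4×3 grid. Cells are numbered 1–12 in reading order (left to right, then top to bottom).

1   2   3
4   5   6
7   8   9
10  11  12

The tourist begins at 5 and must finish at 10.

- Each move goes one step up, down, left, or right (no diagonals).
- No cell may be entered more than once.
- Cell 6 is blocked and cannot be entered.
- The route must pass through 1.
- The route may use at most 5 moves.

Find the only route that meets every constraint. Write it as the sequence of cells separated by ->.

The 5-move cap with required stops at 1 leaves no slack for detours.
Route from 5: up to 2, left to 1, 3× down (reaching 10) — 5 moves in all.
Check: all required cells visited; 5 ≤ 5 moves.

5 -> 2 -> 1 -> 4 -> 7 -> 10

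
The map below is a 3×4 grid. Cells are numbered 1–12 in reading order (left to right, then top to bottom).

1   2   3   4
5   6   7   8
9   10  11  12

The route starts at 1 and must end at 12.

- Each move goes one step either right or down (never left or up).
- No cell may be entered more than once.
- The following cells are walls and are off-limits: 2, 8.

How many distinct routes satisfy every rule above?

3

A right/down-only route from 1 to 12 makes exactly 2 down-moves and 3 right-moves in some order.
With no other constraints that would be C(5,2) = 10 routes.
Subtract routes through each blocked cell (inclusion–exclusion for overlaps): − through 2: 6 − through 8: 4 + through 2&8: 3 → 3.
That gives 3 routes.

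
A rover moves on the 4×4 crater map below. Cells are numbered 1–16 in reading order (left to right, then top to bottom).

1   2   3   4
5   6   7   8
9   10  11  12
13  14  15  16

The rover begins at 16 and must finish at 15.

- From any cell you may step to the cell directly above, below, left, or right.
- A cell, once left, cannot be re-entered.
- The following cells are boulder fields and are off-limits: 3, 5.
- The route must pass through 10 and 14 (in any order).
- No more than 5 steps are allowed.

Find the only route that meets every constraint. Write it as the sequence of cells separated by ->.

The budget equals the shortest possible length, so every move has to be on a shortest route through the required cells.
Route from 16: up to 12, 2× left (reaching 10), down to 14, right to 15 — 5 moves in all.
Check: all required cells visited; 5 ≤ 5 moves.

16 -> 12 -> 11 -> 10 -> 14 -> 15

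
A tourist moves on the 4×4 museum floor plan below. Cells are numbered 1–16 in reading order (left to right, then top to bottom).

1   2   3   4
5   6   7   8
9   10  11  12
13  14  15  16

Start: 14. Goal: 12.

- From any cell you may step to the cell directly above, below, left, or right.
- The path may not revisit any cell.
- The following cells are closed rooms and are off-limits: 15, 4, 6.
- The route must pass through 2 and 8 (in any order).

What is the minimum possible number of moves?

Any route passes through 2 and 8 in some order between 14 and 12. Summing Manhattan distances along each leg and taking the cheapest ordering (14 → 2 → 8 → 12) gives a lower bound of 3 + 3 + 1 = 7 moves.
That bound ignores the blocked cells. Measuring each leg by the fewest moves that actually steer around them (14→2: 5; 2→8: 3; 8→12: 1) raises the lower bound to 9.
A route of 9 moves exists: 14 → 10 → 9 → 5 → 1 → 2 → 3 → 7 → 8 → 12.
Since 9 matches that lower bound, it is optimal.

9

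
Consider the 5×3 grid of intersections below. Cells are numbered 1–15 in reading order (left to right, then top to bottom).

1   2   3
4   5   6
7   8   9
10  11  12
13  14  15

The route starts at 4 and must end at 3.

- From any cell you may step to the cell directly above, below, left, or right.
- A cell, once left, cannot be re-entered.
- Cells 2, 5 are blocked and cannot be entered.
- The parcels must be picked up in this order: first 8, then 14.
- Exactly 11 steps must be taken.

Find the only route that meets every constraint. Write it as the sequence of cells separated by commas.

4, 7, 8, 11, 10, 13, 14, 15, 12, 9, 6, 3

The waypoints must appear in the order 8, 14, with no cell reused.
Route from 4: down 1 to 7, right 1 to 8, down 1 to 11, left 1 to 10, down 1 to 13, right 2 to 15, up 4 to 3 — 11 moves in all.
Check: order respected (8 at step 2, 14 at step 6); 11 moves as required.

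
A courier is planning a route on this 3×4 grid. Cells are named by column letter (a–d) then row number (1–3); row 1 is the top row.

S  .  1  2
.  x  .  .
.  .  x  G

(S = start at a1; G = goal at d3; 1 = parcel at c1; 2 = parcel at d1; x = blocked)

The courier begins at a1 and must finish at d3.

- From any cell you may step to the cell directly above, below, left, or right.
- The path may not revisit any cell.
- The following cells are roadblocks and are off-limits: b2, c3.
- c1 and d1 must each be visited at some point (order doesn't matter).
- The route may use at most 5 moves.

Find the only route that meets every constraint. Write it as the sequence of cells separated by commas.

a1, b1, c1, d1, d2, d3

The budget equals the shortest possible length, so every move has to be on a shortest route through the required cells.
Route from a1: 3× right (reaching d1), 2× down (reaching d3) — 5 moves in all.
Check: all required cells visited; 5 ≤ 5 moves.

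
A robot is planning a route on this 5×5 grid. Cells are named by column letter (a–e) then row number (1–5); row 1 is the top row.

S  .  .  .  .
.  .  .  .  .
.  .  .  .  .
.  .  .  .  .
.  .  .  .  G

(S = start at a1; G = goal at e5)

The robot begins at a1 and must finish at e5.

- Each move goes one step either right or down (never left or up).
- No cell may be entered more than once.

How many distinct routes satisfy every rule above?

70

A right/down-only route from a1 to e5 makes exactly 4 down-moves and 4 right-moves in some order.
With no other constraints that would be C(8,4) = 70 routes.
That gives 70 routes.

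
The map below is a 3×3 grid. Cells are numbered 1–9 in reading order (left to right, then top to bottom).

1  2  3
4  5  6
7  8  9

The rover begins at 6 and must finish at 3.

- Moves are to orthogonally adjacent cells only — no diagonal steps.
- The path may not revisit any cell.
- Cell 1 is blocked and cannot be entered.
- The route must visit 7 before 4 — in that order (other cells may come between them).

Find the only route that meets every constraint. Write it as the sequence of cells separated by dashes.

The waypoints must appear in the order 7, 4, with no cell reused.
Route from 6: down 1 to 9, left 2 to 7, up 1 to 4, right 1 to 5, up 1 to 2, right 1 to 3 — 7 moves in all.
Check: order respected (7 at step 3, 4 at step 4).

6 - 9 - 8 - 7 - 4 - 5 - 2 - 3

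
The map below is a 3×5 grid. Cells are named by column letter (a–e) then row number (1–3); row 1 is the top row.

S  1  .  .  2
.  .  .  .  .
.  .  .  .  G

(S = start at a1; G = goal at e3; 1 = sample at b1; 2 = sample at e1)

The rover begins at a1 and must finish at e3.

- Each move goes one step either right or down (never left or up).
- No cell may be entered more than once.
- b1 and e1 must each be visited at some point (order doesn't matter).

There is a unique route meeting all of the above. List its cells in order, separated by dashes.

Moves only go right or down, so the column and row indices never decrease.
Route from a1: 4× right (reaching e1), 2× down (reaching e3) — 6 moves in all.
Check: all required cells visited.

a1 - b1 - c1 - d1 - e1 - e2 - e3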